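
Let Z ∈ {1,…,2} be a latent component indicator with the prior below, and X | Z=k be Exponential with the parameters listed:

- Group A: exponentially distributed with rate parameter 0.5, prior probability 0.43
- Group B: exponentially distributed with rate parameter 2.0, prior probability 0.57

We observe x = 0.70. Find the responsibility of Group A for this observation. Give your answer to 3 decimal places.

0.350

Apply Bayes' rule: the posterior for each component is proportional to its prior times its likelihood at x.
Exponential densities:
  p_A = 0.352344
  p_B = 0.493194
Multiply by the mixture weights:
  w_A·p_A = 0.43 × 0.352344 = 0.151508
  w_B·p_B = 0.57 × 0.493194 = 0.281121
Evidence: 0.151508 + 0.281121 = 0.432628
So the posterior for Group A is 0.151508 / 0.432628 ≈ 0.350.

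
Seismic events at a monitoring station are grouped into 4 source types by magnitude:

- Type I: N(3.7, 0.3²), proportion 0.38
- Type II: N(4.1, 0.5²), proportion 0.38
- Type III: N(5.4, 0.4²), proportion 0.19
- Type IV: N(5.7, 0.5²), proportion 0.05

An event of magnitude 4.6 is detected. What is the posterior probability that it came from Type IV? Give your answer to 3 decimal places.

The responsibility of component k is π_k f_k(x) divided by Σ_j π_j f_j(x).
Evaluate each component's likelihood at the observed value:
  p_I = 0.0147728
  p_II = 0.483941
  p_III = 0.134977
  p_IV = 0.0709492
Prior × likelihood for each component:
  π_I·p_I = 0.38 × 0.0147728 = 0.00561367
  π_II·p_II = 0.38 × 0.483941 = 0.183898
  π_III·p_III = 0.19 × 0.134977 = 0.0256457
  π_IV·p_IV = 0.05 × 0.0709492 = 0.00354746
Evidence: 0.00561367 + 0.183898 + 0.0256457 + 0.00354746 = 0.218705
Responsibility of Type IV: 0.00354746 / 0.218705 ≈ 0.016

0.016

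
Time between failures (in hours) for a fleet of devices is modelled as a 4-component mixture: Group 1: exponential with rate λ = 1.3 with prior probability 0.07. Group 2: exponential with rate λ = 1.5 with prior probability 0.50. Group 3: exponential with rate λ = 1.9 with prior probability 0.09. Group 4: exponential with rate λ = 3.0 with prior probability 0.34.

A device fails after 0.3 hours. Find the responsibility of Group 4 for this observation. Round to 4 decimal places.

0.3945

Posterior ∝ prior × likelihood, so P(k | x) ∝ w_k f_k(x); normalise over all components.
Component likelihoods at x = 0.3 hours:
  p_1 = 0.880174
  p_2 = 0.956442
  p_3 = 1.0745
  p_4 = 1.21971
Multiply by the mixture weights:
  w_1·p_1 = 0.07 × 0.880174 = 0.0616122
  w_2·p_2 = 0.50 × 0.956442 = 0.478221
  w_3·p_3 = 0.09 × 1.0745 = 0.0967049
  w_4·p_4 = 0.34 × 1.21971 = 0.414701
Sum: 0.0616122 + 0.478221 + 0.0967049 + 0.414701 = 1.05124
Responsibility of Group 4: 0.414701 / 1.05124 ≈ 0.3945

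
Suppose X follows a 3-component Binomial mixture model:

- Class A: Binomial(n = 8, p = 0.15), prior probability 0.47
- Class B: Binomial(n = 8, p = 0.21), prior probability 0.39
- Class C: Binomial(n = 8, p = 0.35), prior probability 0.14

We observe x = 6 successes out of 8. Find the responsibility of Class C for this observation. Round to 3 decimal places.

Posterior ∝ prior × likelihood, so P(k | x) ∝ π_k f_k(x); normalise over all components.
Binomial probabilities:
  p_A = 0.000230432
  p_B = 0.00149875
  p_C = 0.0217467
Unnormalised posteriors:
  π_A·p_A = 0.47 × 0.000230432 = 0.000108303
  π_B·p_B = 0.39 × 0.00149875 = 0.000584511
  π_C·p_C = 0.14 × 0.0217467 = 0.00304454
Sum: 0.000108303 + 0.000584511 + 0.00304454 = 0.00373735
Responsibility of Class C: 0.00304454 / 0.00373735 ≈ 0.815

0.815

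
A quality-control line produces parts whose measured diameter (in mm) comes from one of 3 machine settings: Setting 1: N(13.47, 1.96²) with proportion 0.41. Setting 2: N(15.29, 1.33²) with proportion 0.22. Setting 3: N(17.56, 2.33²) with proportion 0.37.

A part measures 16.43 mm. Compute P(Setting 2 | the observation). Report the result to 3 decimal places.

0.355

The responsibility of component k is π_k f_k(x) divided by Σ_j π_j f_j(x).
Normal densities:
  f_1 = (1/(1.96·√(2π)))·exp(−(16.43−13.47)²/(2·1.96²)) = 0.203542·exp(-1.14036) = 0.0650733
  f_2 = (1/(1.33·√(2π)))·exp(−(16.43−15.29)²/(2·1.33²)) = 0.299957·exp(-0.36735) = 0.207741
  f_3 = (1/(2.33·√(2π)))·exp(−(16.43−17.56)²/(2·2.33²)) = 0.171220·exp(-0.11760) = 0.152223
Unnormalised posteriors:
  π_1·f_1 = 0.41 × 0.0650733 = 0.02668
  π_2·f_2 = 0.22 × 0.207741 = 0.045703
  π_3·f_3 = 0.37 × 0.152223 = 0.0563225
Sum: 0.02668 + 0.045703 + 0.0563225 = 0.128706
P(Setting 2 | x) = 0.045703 / 0.128706 ≈ 0.355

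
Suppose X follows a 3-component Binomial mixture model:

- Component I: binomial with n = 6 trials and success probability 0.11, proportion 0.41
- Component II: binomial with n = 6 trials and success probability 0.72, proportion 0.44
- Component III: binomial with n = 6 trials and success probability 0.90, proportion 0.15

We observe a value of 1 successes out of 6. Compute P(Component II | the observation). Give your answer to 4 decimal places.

0.0212

Apply Bayes' rule: the posterior for each component is proportional to its prior times its likelihood at x.
Evaluate each component's likelihood at the observed value:
  L_I = C(6,1)·0.11^1·0.89^5 = 6·0.11·0.558406 = 0.368548
  L_II = C(6,1)·0.72^1·0.28^5 = 6·0.72·0.00172104 = 0.00743488
  L_III = C(6,1)·0.90^1·0.10^5 = 6·0.9·1e-05 = 5.4e-05
Prior × likelihood for each component:
  π_I·L_I = 0.41 × 0.368548 = 0.151105
  π_II·L_II = 0.44 × 0.00743488 = 0.00327135
  π_III·L_III = 0.15 × 5.4e-05 = 8.1e-06
Denominator: 0.151105 + 0.00327135 + 8.1e-06 = 0.154384
Responsibility of Component II: 0.00327135 / 0.154384 ≈ 0.0212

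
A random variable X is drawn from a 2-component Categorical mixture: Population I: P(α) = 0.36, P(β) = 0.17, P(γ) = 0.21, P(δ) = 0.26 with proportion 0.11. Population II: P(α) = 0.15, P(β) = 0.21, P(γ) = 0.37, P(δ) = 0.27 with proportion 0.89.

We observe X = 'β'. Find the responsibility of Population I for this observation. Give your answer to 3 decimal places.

0.091

The responsibility of component k is π_k f_k(x) divided by Σ_j π_j f_j(x).
Component likelihoods at x = 'β':
  L_I = P(β | comp) = 0.17
  L_II = P(β | comp) = 0.21
Prior × likelihood for each component:
  π_I·L_I = 0.11 × 0.17 = 0.0187
  π_II·L_II = 0.89 × 0.21 = 0.1869
Normaliser: 0.0187 + 0.1869 = 0.2056
So the posterior for Population I is 0.0187 / 0.2056 ≈ 0.091.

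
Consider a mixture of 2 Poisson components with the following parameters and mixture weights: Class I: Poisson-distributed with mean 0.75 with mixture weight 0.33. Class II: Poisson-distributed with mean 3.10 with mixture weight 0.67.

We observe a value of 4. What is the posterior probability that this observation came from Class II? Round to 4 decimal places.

By Bayes' theorem, P(k | x) = w_k f_k(x) / Σ_j w_j f_j(x).
Poisson probabilities:
  L_I = 0.00622749
  L_II = 0.17335
Prior × likelihood for each component:
  w_I·L_I = 0.33 × 0.00622749 = 0.00205507
  w_II·L_II = 0.67 × 0.17335 = 0.116144
Evidence: 0.00205507 + 0.116144 = 0.118199
P(Class II | 4) = 0.116144 / 0.118199 ≈ 0.9826

0.9826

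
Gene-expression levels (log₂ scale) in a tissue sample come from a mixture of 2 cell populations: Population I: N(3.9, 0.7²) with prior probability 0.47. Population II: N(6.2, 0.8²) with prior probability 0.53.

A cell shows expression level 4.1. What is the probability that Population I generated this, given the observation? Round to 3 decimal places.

0.968

Posterior ∝ prior × likelihood, so P(k | x) ∝ w_k f_k(x); normalise over all components.
Component likelihoods at x = 4.1:
  f_I = (1/(0.7·√(2π)))·exp(−(4.1−3.9)²/(2·0.7²)) = 0.569918·exp(-0.04082) = 0.547124
  f_II = (1/(0.8·√(2π)))·exp(−(4.1−6.2)²/(2·0.8²)) = 0.498678·exp(-3.44531) = 0.0159052
Unnormalised posteriors:
  w_I·f_I = 0.47 × 0.547124 = 0.257148
  w_II·f_II = 0.53 × 0.0159052 = 0.00842977
Sum: 0.257148 + 0.00842977 = 0.265578
So the posterior for Population I is 0.257148 / 0.265578 ≈ 0.968.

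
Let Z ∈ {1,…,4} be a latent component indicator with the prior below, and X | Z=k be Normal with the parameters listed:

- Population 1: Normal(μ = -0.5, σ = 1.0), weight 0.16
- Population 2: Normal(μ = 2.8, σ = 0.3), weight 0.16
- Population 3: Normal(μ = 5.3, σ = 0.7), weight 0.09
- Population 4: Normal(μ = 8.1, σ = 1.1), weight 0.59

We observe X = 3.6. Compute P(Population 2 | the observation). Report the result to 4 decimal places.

0.6884

The responsibility of component k is P(Z=k) f_k(x) divided by Σ_j P(Z=j) f_j(x).
Evaluate each component's likelihood at the observed value:
  p_1 = (1/(1.0·√(2π)))·exp(−(3.6−-0.5)²/(2·1.0²)) = 0.398942·exp(-8.40500) = 8.92617e-05
  p_2 = (1/(0.3·√(2π)))·exp(−(3.6−2.8)²/(2·0.3²)) = 1.329808·exp(-3.55556) = 0.0379866
  p_3 = (1/(0.7·√(2π)))·exp(−(3.6−5.3)²/(2·0.7²)) = 0.569918·exp(-2.94898) = 0.0298598
  p_4 = (1/(1.1·√(2π)))·exp(−(3.6−8.1)²/(2·1.1²)) = 0.362675·exp(-8.36777) = 8.42251e-05
Multiply by the mixture weights:
  P(Z=1)·p_1 = 0.16 × 8.92617e-05 = 1.42819e-05
  P(Z=2)·p_2 = 0.16 × 0.0379866 = 0.00607786
  P(Z=3)·p_3 = 0.09 × 0.0298598 = 0.00268738
  P(Z=4)·p_4 = 0.59 × 8.42251e-05 = 4.96928e-05
Marginal: 1.42819e-05 + 0.00607786 + 0.00268738 + 4.96928e-05 = 0.00882921
So the posterior for Population 2 is 0.00607786 / 0.00882921 ≈ 0.6884.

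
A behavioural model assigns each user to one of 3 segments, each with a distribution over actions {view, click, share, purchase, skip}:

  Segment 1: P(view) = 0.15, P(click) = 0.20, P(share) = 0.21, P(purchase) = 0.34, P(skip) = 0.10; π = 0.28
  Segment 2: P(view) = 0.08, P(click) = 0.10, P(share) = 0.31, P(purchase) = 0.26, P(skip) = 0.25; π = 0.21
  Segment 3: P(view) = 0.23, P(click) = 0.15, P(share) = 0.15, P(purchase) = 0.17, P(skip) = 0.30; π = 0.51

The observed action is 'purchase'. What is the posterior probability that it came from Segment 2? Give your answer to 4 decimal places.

P(component k | x) = w_k·f_k(x) / marginal(x), where marginal(x) = Σ_j w_j·f_j(x).
Categorical probabilities:
  L_1 = 0.34
  L_2 = 0.26
  L_3 = 0.17
Multiply by the mixture weights:
  w_1·L_1 = 0.28 × 0.34 = 0.0952
  w_2·L_2 = 0.21 × 0.26 = 0.0546
  w_3·L_3 = 0.51 × 0.17 = 0.0867
Denominator: 0.0952 + 0.0546 + 0.0867 = 0.2365
So the posterior for Segment 2 is 0.0546 / 0.2365 ≈ 0.2309.

0.2309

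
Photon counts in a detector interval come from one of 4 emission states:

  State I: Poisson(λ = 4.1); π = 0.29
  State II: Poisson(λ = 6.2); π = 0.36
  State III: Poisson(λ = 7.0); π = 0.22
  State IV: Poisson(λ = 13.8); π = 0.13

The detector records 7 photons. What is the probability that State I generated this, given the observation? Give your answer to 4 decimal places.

0.1770

P(component k | x) = π_k·f_k(x) / marginal(x), where marginal(x) = Σ_j π_j·f_j(x).
Evaluate each component's likelihood at the observed value:
  p_I = e^(−4.1)·4.1^7/7! = 0.0640397
  p_II = e^(−6.2)·6.2^7/7! = 0.141803
  p_III = e^(−7.0)·7.0^7/7! = 0.149003
  p_IV = e^(−13.8)·13.8^7/7! = 0.019207
Multiply by the mixture weights:
  π_I·p_I = 0.29 × 0.0640397 = 0.0185715
  π_II·p_II = 0.36 × 0.141803 = 0.0510491
  π_III·p_III = 0.22 × 0.149003 = 0.0327806
  π_IV·p_IV = 0.13 × 0.019207 = 0.00249691
Marginal: 0.0185715 + 0.0510491 + 0.0327806 + 0.00249691 = 0.104898
P(State I | the observation) = 0.0185715 / 0.104898 ≈ 0.1770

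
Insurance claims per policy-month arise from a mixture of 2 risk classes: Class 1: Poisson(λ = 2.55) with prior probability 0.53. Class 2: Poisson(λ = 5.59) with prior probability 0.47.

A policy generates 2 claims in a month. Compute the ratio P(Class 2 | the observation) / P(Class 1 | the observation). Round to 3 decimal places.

0.204

Since P(k|x) ∝ P(Z=k) f_k(x), the posterior odds are P(Z=i) f_i(x) / (P(Z=j) f_j(x)).
Poisson probabilities:
  L_1 = e^(−2.55)·2.55^2/2! = 0.253863
  L_2 = e^(−5.59)·5.59^2/2! = 0.0583563
0.0274274 / 0.134547 ≈ 0.204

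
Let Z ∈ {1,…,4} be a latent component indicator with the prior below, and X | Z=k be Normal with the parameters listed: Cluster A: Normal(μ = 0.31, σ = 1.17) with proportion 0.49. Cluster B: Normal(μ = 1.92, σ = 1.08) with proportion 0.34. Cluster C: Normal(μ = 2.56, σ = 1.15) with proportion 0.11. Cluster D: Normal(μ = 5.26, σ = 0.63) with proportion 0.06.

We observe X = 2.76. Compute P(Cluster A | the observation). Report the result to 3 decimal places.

Posterior ∝ prior × likelihood, so P(k | x) ∝ w_k f_k(x); normalise over all components.
Component likelihoods at x = 2.76:
  L_A = 0.0380674
  L_B = 0.272977
  L_C = 0.3417
  L_D = 0.00024107
Unnormalised posteriors:
  w_A·L_A = 0.49 × 0.0380674 = 0.018653
  w_B·L_B = 0.34 × 0.272977 = 0.0928121
  w_C·L_C = 0.11 × 0.3417 = 0.037587
  w_D·L_D = 0.06 × 0.00024107 = 1.44642e-05
Sum: 0.018653 + 0.0928121 + 0.037587 + 1.44642e-05 = 0.149067
P(Cluster A | data) ≈ 0.125

0.125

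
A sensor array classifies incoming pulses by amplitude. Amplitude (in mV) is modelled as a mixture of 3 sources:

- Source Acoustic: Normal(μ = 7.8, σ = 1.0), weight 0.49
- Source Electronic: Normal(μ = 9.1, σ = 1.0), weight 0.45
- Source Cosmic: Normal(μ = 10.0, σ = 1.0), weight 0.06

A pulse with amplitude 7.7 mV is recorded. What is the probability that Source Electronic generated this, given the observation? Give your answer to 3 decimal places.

0.256

Apply Bayes' rule: the posterior for each component is proportional to its prior times its likelihood at x.
Component likelihoods at x = 7.7 mV:
  f_Acoustic = 0.396953
  f_Electronic = 0.149727
  f_Cosmic = 0.028327
Unnormalised posteriors:
  P(Z=Acoustic)·f_Acoustic = 0.49 × 0.396953 = 0.194507
  P(Z=Electronic)·f_Electronic = 0.45 × 0.149727 = 0.0673774
  P(Z=Cosmic)·f_Cosmic = 0.06 × 0.028327 = 0.00169962
Evidence: 0.194507 + 0.0673774 + 0.00169962 = 0.263584
P(Source Electronic | data) ≈ 0.256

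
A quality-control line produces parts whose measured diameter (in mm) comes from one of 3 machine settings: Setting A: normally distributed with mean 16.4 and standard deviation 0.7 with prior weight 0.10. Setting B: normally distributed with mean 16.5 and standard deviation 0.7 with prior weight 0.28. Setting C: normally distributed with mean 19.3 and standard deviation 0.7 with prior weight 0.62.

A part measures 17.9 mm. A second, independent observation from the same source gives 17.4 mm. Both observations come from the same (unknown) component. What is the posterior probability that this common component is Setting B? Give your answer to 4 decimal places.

0.7429

P(component k | x) = π_k·f_k(x) / marginal(x), where marginal(x) = Σ_j π_j·f_j(x).
Since both observations come from the same component, the likelihood for component k is f_k(x₁)·f_k(x₂).
  L_A = [0.057373] × [0.205426] = 0.0117859
  L_B = [0.07713] × [0.249376] = 0.0192343
  L_C = [0.07713] × [0.0143223] = 0.00110468
Unnormalised posteriors:
  π_A·L_A = 0.10 × 0.0117859 = 0.00117859
  π_B·L_B = 0.28 × 0.0192343 = 0.00538562
  π_C·L_C = 0.62 × 0.00110468 = 0.000684901
Sum: 0.00117859 + 0.00538562 + 0.000684901 = 0.0072491
P(Setting B | x₁,x₂) = 0.00538562 / 0.0072491 ≈ 0.7429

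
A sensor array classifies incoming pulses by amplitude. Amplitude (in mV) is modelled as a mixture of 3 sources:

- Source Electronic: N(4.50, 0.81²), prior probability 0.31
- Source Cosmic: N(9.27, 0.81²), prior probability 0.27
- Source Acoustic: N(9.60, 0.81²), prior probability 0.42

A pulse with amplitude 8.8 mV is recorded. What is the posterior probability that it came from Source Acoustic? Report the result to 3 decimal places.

0.531

P(component k | x) = P(Z=k)·f_k(x) / marginal(x), where marginal(x) = Σ_j P(Z=j)·f_j(x).
Component likelihoods at x = 8.8 mV:
  f_Electronic = 3.73982e-07
  f_Cosmic = 0.416212
  f_Acoustic = 0.302417
Multiply by the mixture weights:
  P(Z=Electronic)·f_Electronic = 0.31 × 3.73982e-07 = 1.15935e-07
  P(Z=Cosmic)·f_Cosmic = 0.27 × 0.416212 = 0.112377
  P(Z=Acoustic)·f_Acoustic = 0.42 × 0.302417 = 0.127015
Evidence: 1.15935e-07 + 0.112377 + 0.127015 = 0.239393
P(Source Acoustic | x) = 0.127015 / 0.239393 ≈ 0.531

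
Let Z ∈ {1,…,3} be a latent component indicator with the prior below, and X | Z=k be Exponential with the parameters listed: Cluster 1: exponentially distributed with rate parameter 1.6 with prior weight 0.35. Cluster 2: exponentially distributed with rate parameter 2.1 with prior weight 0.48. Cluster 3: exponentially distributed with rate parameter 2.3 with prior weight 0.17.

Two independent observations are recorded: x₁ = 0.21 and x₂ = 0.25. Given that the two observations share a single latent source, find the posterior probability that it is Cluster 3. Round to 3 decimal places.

0.202

By Bayes' theorem, P(k | x) = P(Z=k) f_k(x) / Σ_j P(Z=j) f_j(x).
Since both observations come from the same component, the likelihood for component k is f_k(x₁)·f_k(x₂).
  p_1 = [1.6·e^(−1.6·0.21) = 1.6·e^(−0.3360) = 1.1434] × [1.07251] = 1.22631
  p_2 = [2.1·e^(−2.1·0.21) = 2.1·e^(−0.4410) = 1.35112] × [1.24227] = 1.67846
  p_3 = [2.3·e^(−2.3·0.21) = 2.3·e^(−0.4830) = 1.41894] × [1.29422] = 1.83642
Multiply by the mixture weights:
  P(Z=1)·p_1 = 0.35 × 1.22631 = 0.429207
  P(Z=2)·p_2 = 0.48 × 1.67846 = 0.805659
  P(Z=3)·p_3 = 0.17 × 1.83642 = 0.312191
Evidence: 0.429207 + 0.805659 + 0.312191 = 1.54706
Responsibility of Cluster 3: 0.312191 / 1.54706 ≈ 0.202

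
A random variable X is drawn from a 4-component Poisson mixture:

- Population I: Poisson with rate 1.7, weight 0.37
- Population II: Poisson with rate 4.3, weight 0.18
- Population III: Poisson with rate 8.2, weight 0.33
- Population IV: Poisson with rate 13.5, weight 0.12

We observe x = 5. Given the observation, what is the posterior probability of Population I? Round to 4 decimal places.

By Bayes' theorem, P(k | x) = P(Z=k) f_k(x) / Σ_j P(Z=j) f_j(x).
Evaluate each component's likelihood at the observed value:
  p_I = 0.0216154
  p_II = 0.166224
  p_III = 0.0848542
  p_IV = 0.00512286
Prior × likelihood for each component:
  P(Z=I)·p_I = 0.37 × 0.0216154 = 0.00799769
  P(Z=II)·p_II = 0.18 × 0.166224 = 0.0299204
  P(Z=III)·p_III = 0.33 × 0.0848542 = 0.0280019
  P(Z=IV)·p_IV = 0.12 × 0.00512286 = 0.000614743
Denominator: 0.00799769 + 0.0299204 + 0.0280019 + 0.000614743 = 0.0665347
P(Population I | data) ≈ 0.1202

0.1202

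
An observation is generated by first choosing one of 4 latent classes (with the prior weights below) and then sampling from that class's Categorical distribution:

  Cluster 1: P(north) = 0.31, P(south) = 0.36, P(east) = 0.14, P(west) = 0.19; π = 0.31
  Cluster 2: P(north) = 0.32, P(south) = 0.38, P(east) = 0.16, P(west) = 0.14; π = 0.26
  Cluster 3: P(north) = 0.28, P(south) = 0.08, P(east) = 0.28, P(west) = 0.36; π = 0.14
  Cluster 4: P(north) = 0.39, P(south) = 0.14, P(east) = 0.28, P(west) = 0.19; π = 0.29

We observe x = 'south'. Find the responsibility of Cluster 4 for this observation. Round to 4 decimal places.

By Bayes' theorem, P(k | x) = P(Z=k) f_k(x) / Σ_j P(Z=j) f_j(x).
Categorical probabilities:
  f_1 = 0.36
  f_2 = 0.38
  f_3 = 0.08
  f_4 = 0.14
Multiply by the mixture weights:
  P(Z=1)·f_1 = 0.31 × 0.36 = 0.1116
  P(Z=2)·f_2 = 0.26 × 0.38 = 0.0988
  P(Z=3)·f_3 = 0.14 × 0.08 = 0.0112
  P(Z=4)·f_4 = 0.29 × 0.14 = 0.0406
Evidence: 0.1116 + 0.0988 + 0.0112 + 0.0406 = 0.2622
So the posterior for Cluster 4 is 0.0406 / 0.2622 ≈ 0.1548.

0.1548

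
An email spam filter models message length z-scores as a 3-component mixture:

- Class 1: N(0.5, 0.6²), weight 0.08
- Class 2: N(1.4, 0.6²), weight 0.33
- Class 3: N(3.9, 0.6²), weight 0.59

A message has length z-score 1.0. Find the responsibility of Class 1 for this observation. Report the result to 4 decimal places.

0.1762

The responsibility of component k is w_k f_k(x) divided by Σ_j w_j f_j(x).
Evaluate each component's likelihood at the observed value:
  f_1 = (1/(0.6·√(2π)))·exp(−(1.0−0.5)²/(2·0.6²)) = 0.664904·exp(-0.34722) = 0.469853
  f_2 = (1/(0.6·√(2π)))·exp(−(1.0−1.4)²/(2·0.6²)) = 0.664904·exp(-0.22222) = 0.532413
  f_3 = (1/(0.6·√(2π)))·exp(−(1.0−3.9)²/(2·0.6²)) = 0.664904·exp(-11.68056) = 5.62287e-06
Unnormalised posteriors:
  w_1·f_1 = 0.08 × 0.469853 = 0.0375883
  w_2·f_2 = 0.33 × 0.532413 = 0.175696
  w_3·f_3 = 0.59 × 5.62287e-06 = 3.31749e-06
Marginal: 0.0375883 + 0.175696 + 3.31749e-06 = 0.213288
Responsibility of Class 1: 0.0375883 / 0.213288 ≈ 0.1762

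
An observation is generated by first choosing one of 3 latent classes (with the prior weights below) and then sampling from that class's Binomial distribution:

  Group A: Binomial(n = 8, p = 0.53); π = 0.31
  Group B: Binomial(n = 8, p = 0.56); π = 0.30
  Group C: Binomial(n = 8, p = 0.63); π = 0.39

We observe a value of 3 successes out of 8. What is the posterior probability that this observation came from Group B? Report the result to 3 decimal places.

Apply Bayes' rule: the posterior for each component is proportional to its prior times its likelihood at x.
Binomial probabilities:
  L_A = 0.191208
  L_B = 0.162187
  L_C = 0.0970998
Unnormalised posteriors:
  π_A·L_A = 0.31 × 0.191208 = 0.0592743
  π_B·L_B = 0.30 × 0.162187 = 0.048656
  π_C·L_C = 0.39 × 0.0970998 = 0.0378689
Evidence: 0.0592743 + 0.048656 + 0.0378689 = 0.145799
Responsibility of Group B: 0.048656 / 0.145799 ≈ 0.334

0.334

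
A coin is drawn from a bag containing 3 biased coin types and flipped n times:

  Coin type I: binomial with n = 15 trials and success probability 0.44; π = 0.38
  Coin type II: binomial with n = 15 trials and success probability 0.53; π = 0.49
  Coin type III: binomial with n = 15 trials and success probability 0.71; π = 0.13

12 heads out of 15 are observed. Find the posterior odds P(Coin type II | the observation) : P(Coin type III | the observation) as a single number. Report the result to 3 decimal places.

Only the two components matter; the odds are (w_i f_i(x)) / (w_j f_j(x)).
Binomial probabilities:
  f_I = 0.00420734
  f_II = 0.0232068
  f_III = 0.182098
Posterior odds = (w_II·f_II) / (w_III·f_III) = (0.49·0.0232068) / (0.13·0.182098) = 0.0113713 / 0.0236728 ≈ 0.480

0.480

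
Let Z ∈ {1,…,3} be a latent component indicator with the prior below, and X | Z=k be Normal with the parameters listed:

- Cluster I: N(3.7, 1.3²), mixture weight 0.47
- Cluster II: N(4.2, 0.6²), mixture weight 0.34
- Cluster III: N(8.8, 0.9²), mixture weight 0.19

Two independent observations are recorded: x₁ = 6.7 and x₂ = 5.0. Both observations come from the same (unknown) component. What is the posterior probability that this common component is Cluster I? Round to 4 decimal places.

0.9943

Apply Bayes' rule: the posterior for each component is proportional to its prior times its likelihood at x.
Since both observations come from the same component, the likelihood for component k is f_k(x₁)·f_k(x₂).
  f_I = [(1/(1.3·√(2π)))·exp(−(6.7−3.7)²/(2·1.3²)) = 0.306879·exp(-2.66272) = 0.0214073] × [0.186131] = 0.00398456
  f_II = [(1/(0.6·√(2π)))·exp(−(6.7−4.2)²/(2·0.6²)) = 0.664904·exp(-8.68056) = 0.000112938] × [0.27335] = 3.08717e-05
  f_III = [(1/(0.9·√(2π)))·exp(−(6.7−8.8)²/(2·0.9²)) = 0.443269·exp(-2.72222) = 0.0291354] × [5.96415e-05] = 1.73768e-06
Unnormalised posteriors:
  π_I·f_I = 0.47 × 0.00398456 = 0.00187274
  π_II·f_II = 0.34 × 3.08717e-05 = 1.04964e-05
  π_III·f_III = 0.19 × 1.73768e-06 = 3.3016e-07
Evidence: 0.00187274 + 1.04964e-05 + 3.3016e-07 = 0.00188357
P(Cluster I | x₁,x₂) ≈ 0.9943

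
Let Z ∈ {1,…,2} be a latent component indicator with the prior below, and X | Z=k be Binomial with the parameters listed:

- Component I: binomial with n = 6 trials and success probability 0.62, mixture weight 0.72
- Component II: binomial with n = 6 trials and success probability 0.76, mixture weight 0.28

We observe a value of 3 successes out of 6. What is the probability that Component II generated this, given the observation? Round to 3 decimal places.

0.153

P(component k | x) = π_k·f_k(x) / marginal(x), where marginal(x) = Σ_j π_j·f_j(x).
Binomial probabilities:
  f_I = C(6,3)·0.62^3·0.38^3 = 20·0.238328·0.054872 = 0.261551
  f_II = C(6,3)·0.76^3·0.24^3 = 20·0.438976·0.013824 = 0.121368
Prior × likelihood for each component:
  π_I·f_I = 0.72 × 0.261551 = 0.188316
  π_II·f_II = 0.28 × 0.121368 = 0.0339831
Normaliser: 0.188316 + 0.0339831 = 0.2223
Responsibility of Component II: 0.0339831 / 0.2223 ≈ 0.153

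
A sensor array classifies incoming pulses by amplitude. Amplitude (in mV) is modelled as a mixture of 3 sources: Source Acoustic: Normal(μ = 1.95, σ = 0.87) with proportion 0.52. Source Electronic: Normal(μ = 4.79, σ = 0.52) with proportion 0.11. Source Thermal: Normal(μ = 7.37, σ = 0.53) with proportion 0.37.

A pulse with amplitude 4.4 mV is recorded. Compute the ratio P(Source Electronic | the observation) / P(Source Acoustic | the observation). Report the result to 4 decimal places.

Posterior odds = (w_i f_i(x)) / (w_j f_j(x)); the normalising sum cancels.
Normal densities:
  p_Acoustic = (1/(0.87·√(2π)))·exp(−(4.4−1.95)²/(2·0.87²)) = 0.458554·exp(-3.96519) = 0.00869625
  p_Electronic = (1/(0.52·√(2π)))·exp(−(4.4−4.79)²/(2·0.52²)) = 0.767197·exp(-0.28125) = 0.57911
  p_Thermal = (1/(0.53·√(2π)))·exp(−(4.4−7.37)²/(2·0.53²)) = 0.752721·exp(-15.70114) = 1.14213e-07
Posterior odds = (w_Electronic·p_Electronic) / (w_Acoustic·p_Acoustic) = (0.11·0.57911) / (0.52·0.00869625) = 0.0637021 / 0.00452205 ≈ 14.0870

14.0870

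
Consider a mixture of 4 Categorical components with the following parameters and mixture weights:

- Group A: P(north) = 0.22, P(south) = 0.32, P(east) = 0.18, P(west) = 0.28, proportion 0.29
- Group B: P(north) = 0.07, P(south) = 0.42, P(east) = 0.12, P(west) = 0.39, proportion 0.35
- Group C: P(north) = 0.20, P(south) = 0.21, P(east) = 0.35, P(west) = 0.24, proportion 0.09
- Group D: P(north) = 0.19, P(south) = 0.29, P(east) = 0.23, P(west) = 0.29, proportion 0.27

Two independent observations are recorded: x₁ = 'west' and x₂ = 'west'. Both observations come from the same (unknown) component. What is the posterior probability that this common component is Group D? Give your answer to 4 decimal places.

P(component k | x) = P(Z=k)·f_k(x) / marginal(x), where marginal(x) = Σ_j P(Z=j)·f_j(x).
Since both observations come from the same component, the likelihood for component k is f_k(x₁)·f_k(x₂).
  L_A = [0.28] × [0.28] = 0.0784
  L_B = [0.39] × [0.39] = 0.1521
  L_C = [0.24] × [0.24] = 0.0576
  L_D = [0.29] × [0.29] = 0.0841
Prior × likelihood for each component:
  P(Z=A)·L_A = 0.29 × 0.0784 = 0.022736
  P(Z=B)·L_B = 0.35 × 0.1521 = 0.053235
  P(Z=C)·L_C = 0.09 × 0.0576 = 0.005184
  P(Z=D)·L_D = 0.27 × 0.0841 = 0.022707
Normaliser: 0.022736 + 0.053235 + 0.005184 + 0.022707 = 0.103862
P(Group D | x) ≈ 0.2186

0.2186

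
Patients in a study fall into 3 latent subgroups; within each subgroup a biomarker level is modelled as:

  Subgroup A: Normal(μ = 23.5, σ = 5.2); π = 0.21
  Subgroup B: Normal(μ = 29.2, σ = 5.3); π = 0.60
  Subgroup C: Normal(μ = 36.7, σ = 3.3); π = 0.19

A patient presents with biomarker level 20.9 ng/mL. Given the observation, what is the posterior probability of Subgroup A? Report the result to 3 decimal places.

Apply Bayes' rule: the posterior for each component is proportional to its prior times its likelihood at x.
Evaluate each component's likelihood at the observed value:
  p_A = 0.0677049
  p_B = 0.0220844
  p_C = 1.27221e-06
Weight by the priors:
  P(Z=A)·p_A = 0.21 × 0.0677049 = 0.014218
  P(Z=B)·p_B = 0.60 × 0.0220844 = 0.0132507
  P(Z=C)·p_C = 0.19 × 1.27221e-06 = 2.4172e-07
Marginal: 0.014218 + 0.0132507 + 2.4172e-07 = 0.0274689
Responsibility of Subgroup A: 0.014218 / 0.0274689 ≈ 0.518

0.518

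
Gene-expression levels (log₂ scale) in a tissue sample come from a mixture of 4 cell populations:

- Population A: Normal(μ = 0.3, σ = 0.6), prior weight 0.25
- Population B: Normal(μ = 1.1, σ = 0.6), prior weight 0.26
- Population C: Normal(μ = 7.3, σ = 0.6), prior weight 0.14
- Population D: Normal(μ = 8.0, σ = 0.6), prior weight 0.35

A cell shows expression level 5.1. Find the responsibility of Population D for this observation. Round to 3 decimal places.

By Bayes' theorem, P(k | x) = w_k f_k(x) / Σ_j w_j f_j(x).
Normal densities:
  f_A = 8.42045e-15
  f_B = 1.48515e-10
  f_C = 0.000800451
  f_D = 5.62287e-06
Multiply by the mixture weights:
  w_A·f_A = 0.25 × 8.42045e-15 = 2.10511e-15
  w_B·f_B = 0.26 × 1.48515e-10 = 3.86139e-11
  w_C·f_C = 0.14 × 0.000800451 = 0.000112063
  w_D·f_D = 0.35 × 5.62287e-06 = 1.968e-06
Denominator: 2.10511e-15 + 3.86139e-11 + 0.000112063 + 1.968e-06 = 0.000114031
P(Population D | the observation) ≈ 0.017

0.017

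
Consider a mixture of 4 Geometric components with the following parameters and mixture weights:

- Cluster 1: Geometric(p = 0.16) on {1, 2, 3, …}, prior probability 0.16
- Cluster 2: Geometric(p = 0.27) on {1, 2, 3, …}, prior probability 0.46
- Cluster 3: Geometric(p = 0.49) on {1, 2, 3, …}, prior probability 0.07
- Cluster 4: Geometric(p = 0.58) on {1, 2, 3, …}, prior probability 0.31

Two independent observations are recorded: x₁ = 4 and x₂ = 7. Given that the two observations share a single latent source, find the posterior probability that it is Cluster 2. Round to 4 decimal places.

0.6787

The responsibility of component k is P(Z=k) f_k(x) divided by Σ_j P(Z=j) f_j(x).
Since both observations come from the same component, the likelihood for component k is f_k(x₁)·f_k(x₂).
  f_1 = [0.0948326] × [0.0562077] = 0.00533032
  f_2 = [0.105035] × [0.0408602] = 0.00429174
  f_3 = [0.064999] × [0.00862218] = 0.000560433
  f_4 = [0.042971] × [0.00318364] = 0.000136804
Unnormalised posteriors:
  P(Z=1)·f_1 = 0.16 × 0.00533032 = 0.000852852
  P(Z=2)·f_2 = 0.46 × 0.00429174 = 0.0019742
  P(Z=3)·f_3 = 0.07 × 0.000560433 = 3.92303e-05
  P(Z=4)·f_4 = 0.31 × 0.000136804 = 4.24093e-05
Denominator: 0.000852852 + 0.0019742 + 3.92303e-05 + 4.24093e-05 = 0.00290869
P(Cluster 2 | x₁, x₂) = 0.0019742 / 0.00290869 ≈ 0.6787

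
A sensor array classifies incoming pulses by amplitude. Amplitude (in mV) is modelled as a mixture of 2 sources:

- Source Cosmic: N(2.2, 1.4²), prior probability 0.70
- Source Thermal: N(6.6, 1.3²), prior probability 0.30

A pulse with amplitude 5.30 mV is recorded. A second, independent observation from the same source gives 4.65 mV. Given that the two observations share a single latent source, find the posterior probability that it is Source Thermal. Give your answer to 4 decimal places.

Posterior ∝ prior × likelihood, so P(k | x) ∝ P(Z=k) f_k(x); normalise over all components.
Since both observations come from the same component, the likelihood for component k is f_k(x₁)·f_k(x₂).
  f_Cosmic = [(1/(1.4·√(2π)))·exp(−(5.30−2.2)²/(2·1.4²)) = 0.284959·exp(-2.45153) = 0.0245525] × [0.0616267] = 0.00151309
  f_Thermal = [(1/(1.3·√(2π)))·exp(−(5.30−6.6)²/(2·1.3²)) = 0.306879·exp(-0.50000) = 0.186131] × [0.0996289] = 0.0185441
Unnormalised posteriors:
  P(Z=Cosmic)·f_Cosmic = 0.70 × 0.00151309 = 0.00105916
  P(Z=Thermal)·f_Thermal = 0.30 × 0.0185441 = 0.00556322
Evidence: 0.00105916 + 0.00556322 = 0.00662238
Responsibility of Source Thermal: 0.00556322 / 0.00662238 ≈ 0.8401

0.8401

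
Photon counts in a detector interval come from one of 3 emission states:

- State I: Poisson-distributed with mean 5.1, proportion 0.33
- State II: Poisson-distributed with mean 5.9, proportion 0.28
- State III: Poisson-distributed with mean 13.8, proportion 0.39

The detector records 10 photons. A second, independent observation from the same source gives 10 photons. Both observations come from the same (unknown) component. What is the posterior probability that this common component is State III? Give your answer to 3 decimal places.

0.777

The responsibility of component k is π_k f_k(x) divided by Σ_j π_j f_j(x).
Since both observations come from the same component, the likelihood for component k is f_k(x₁)·f_k(x₂).
  L_I = [e^(−5.1)·5.1^10/10! = 0.0200003] × [0.0200003] = 0.000400013
  L_II = [e^(−5.9)·5.9^10/10! = 0.0385851] × [0.0385851] = 0.00148881
  L_III = [e^(−13.8)·13.8^10/10! = 0.0701074] × [0.0701074] = 0.00491505
Weight by the priors:
  π_I·L_I = 0.33 × 0.000400013 = 0.000132004
  π_II·L_II = 0.28 × 0.00148881 = 0.000416867
  π_III·L_III = 0.39 × 0.00491505 = 0.00191687
Denominator: 0.000132004 + 0.000416867 + 0.00191687 = 0.00246574
P(State III | x₁, x₂) = 0.00191687 / 0.00246574 ≈ 0.777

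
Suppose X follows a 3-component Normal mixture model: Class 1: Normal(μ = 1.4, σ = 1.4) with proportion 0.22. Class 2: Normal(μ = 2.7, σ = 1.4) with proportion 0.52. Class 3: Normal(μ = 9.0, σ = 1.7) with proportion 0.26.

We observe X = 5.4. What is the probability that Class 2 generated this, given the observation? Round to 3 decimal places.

The responsibility of component k is π_k f_k(x) divided by Σ_j π_j f_j(x).
Evaluate each component's likelihood at the observed value:
  p_1 = 0.00481007
  p_2 = 0.0443739
  p_3 = 0.0249276
Unnormalised posteriors:
  π_1·p_1 = 0.22 × 0.00481007 = 0.00105822
  π_2·p_2 = 0.52 × 0.0443739 = 0.0230744
  π_3·p_3 = 0.26 × 0.0249276 = 0.00648117
Denominator: 0.00105822 + 0.0230744 + 0.00648117 = 0.0306138
Responsibility of Class 2: 0.0230744 / 0.0306138 ≈ 0.754

0.754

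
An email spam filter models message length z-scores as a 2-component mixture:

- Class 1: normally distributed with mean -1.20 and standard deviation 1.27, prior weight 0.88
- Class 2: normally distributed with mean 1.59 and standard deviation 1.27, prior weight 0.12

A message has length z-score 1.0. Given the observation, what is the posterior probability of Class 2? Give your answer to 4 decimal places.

0.3544

Apply Bayes' rule: the posterior for each component is proportional to its prior times its likelihood at x.
Component likelihoods at x = 1.0:
  p_1 = (1/(1.27·√(2π)))·exp(−(1.0−-1.20)²/(2·1.27²)) = 0.314128·exp(-1.50040) = 0.0700631
  p_2 = (1/(1.27·√(2π)))·exp(−(1.0−1.59)²/(2·1.27²)) = 0.314128·exp(-0.10791) = 0.281995
Prior × likelihood for each component:
  w_1·p_1 = 0.88 × 0.0700631 = 0.0616556
  w_2·p_2 = 0.12 × 0.281995 = 0.0338394
Normaliser: 0.0616556 + 0.0338394 = 0.0954949
P(Class 2 | the observation) = 0.0338394 / 0.0954949 ≈ 0.3544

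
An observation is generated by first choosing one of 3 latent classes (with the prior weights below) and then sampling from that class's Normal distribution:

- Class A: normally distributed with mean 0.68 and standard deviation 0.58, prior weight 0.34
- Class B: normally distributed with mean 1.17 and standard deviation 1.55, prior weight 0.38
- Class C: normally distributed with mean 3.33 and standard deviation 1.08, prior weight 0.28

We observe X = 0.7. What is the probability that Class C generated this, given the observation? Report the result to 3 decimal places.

By Bayes' theorem, P(k | x) = π_k f_k(x) / Σ_j π_j f_j(x).
Component likelihoods at x = 0.7:
  L_A = (1/(0.58·√(2π)))·exp(−(0.7−0.68)²/(2·0.58²)) = 0.687832·exp(-0.00059) = 0.687423
  L_B = (1/(1.55·√(2π)))·exp(−(0.7−1.17)²/(2·1.55²)) = 0.257382·exp(-0.04597) = 0.245817
  L_C = (1/(1.08·√(2π)))·exp(−(0.7−3.33)²/(2·1.08²)) = 0.369391·exp(-2.96506) = 0.0190448
Weight by the priors:
  π_A·L_A = 0.34 × 0.687423 = 0.233724
  π_B·L_B = 0.38 × 0.245817 = 0.0934106
  π_C·L_C = 0.28 × 0.0190448 = 0.00533253
Normaliser: 0.233724 + 0.0934106 + 0.00533253 = 0.332467
So the posterior for Class C is 0.00533253 / 0.332467 ≈ 0.016.

0.016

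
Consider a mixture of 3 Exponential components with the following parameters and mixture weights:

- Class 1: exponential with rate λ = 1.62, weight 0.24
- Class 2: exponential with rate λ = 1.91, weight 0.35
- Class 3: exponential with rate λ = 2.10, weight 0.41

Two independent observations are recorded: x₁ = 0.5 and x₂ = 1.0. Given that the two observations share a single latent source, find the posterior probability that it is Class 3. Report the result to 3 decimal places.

Apply Bayes' rule: the posterior for each component is proportional to its prior times its likelihood at x.
Since both observations come from the same component, the likelihood for component k is f_k(x₁)·f_k(x₂).
  p_1 = [1.62·e^(−1.62·0.5) = 1.62·e^(−0.8100) = 0.72067] × [0.320596] = 0.231044
  p_2 = [1.91·e^(−1.91·0.5) = 1.91·e^(−0.9550) = 0.734991] × [0.282834] = 0.20788
  p_3 = [2.10·e^(−2.10·0.5) = 2.10·e^(−1.0500) = 0.734869] × [0.257158] = 0.188978
Prior × likelihood for each component:
  w_1·p_1 = 0.24 × 0.231044 = 0.0554505
  w_2·p_2 = 0.35 × 0.20788 = 0.0727581
  w_3·p_3 = 0.41 × 0.188978 = 0.0774809
Normaliser: 0.0554505 + 0.0727581 + 0.0774809 = 0.20569
P(Class 3 | x₁, x₂) ≈ 0.377

0.377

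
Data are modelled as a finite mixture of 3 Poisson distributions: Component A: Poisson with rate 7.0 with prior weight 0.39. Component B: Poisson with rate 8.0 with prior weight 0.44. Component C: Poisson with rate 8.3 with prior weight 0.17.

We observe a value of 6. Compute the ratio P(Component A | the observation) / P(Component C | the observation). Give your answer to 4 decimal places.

Only the two components matter; the odds are (π_i f_i(x)) / (π_j f_j(x)).
Component likelihoods at x = 6:
  p_A = e^(−7.0)·7.0^6/6! = 0.149003
  p_B = e^(−8.0)·8.0^6/6! = 0.122138
  p_C = e^(−8.3)·8.3^6/6! = 0.112847
Posterior odds = (π_A·p_A) / (π_C·p_C) = (0.39·0.149003) / (0.17·0.112847) = 0.0581111 / 0.0191841 ≈ 3.0291

3.0291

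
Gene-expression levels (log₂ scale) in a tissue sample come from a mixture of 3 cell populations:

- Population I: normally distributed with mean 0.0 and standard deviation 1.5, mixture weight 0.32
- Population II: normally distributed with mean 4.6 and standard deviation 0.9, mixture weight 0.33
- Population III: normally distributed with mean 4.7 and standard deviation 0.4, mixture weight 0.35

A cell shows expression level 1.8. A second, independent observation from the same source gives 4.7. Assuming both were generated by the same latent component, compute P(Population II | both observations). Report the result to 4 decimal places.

Posterior ∝ prior × likelihood, so P(k | x) ∝ w_k f_k(x); normalise over all components.
Since both observations come from the same component, the likelihood for component k is f_k(x₁)·f_k(x₂).
  f_I = [0.129457] × [0.00196298] = 0.000254122
  f_II = [0.00350668] × [0.440541] = 0.00154484
  f_III = [3.84634e-12] × [0.997356] = 3.83617e-12
Multiply by the mixture weights:
  w_I·f_I = 0.32 × 0.000254122 = 8.1319e-05
  w_II·f_II = 0.33 × 0.00154484 = 0.000509797
  w_III·f_III = 0.35 × 3.83617e-12 = 1.34266e-12
Normaliser: 8.1319e-05 + 0.000509797 + 1.34266e-12 = 0.000591116
P(Population II | data) ≈ 0.8624

0.8624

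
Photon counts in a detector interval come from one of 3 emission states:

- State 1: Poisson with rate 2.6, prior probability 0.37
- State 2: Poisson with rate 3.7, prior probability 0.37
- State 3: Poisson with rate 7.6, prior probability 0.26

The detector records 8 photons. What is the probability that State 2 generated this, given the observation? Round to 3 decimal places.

0.176

By Bayes' theorem, P(k | x) = π_k f_k(x) / Σ_j π_j f_j(x).
Poisson probabilities:
  L_1 = e^(−2.6)·2.6^8/8! = 0.00384681
  L_2 = e^(−3.7)·3.7^8/8! = 0.0215379
  L_3 = e^(−7.6)·7.6^8/8! = 0.13815
Weight by the priors:
  π_1·L_1 = 0.37 × 0.00384681 = 0.00142332
  π_2·L_2 = 0.37 × 0.0215379 = 0.00796903
  π_3·L_3 = 0.26 × 0.13815 = 0.0359189
Evidence: 0.00142332 + 0.00796903 + 0.0359189 = 0.0453113
So the posterior for State 2 is 0.00796903 / 0.0453113 ≈ 0.176.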